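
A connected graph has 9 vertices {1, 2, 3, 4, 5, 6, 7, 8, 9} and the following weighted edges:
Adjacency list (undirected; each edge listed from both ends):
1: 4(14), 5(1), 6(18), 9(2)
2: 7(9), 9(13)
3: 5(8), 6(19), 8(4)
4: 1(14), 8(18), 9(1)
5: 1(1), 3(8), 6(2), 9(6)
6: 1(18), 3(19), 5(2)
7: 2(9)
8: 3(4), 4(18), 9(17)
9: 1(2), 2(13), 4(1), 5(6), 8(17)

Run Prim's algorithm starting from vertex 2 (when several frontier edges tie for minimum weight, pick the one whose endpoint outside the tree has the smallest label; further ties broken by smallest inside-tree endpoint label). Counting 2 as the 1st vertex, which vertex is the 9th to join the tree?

8

Prim, starting at 2.
Step 1: cheapest edge leaving the tree is 2 7 (9); add 7.
Step 2: cheapest edge leaving the tree is 2 9 (13); add 9.
Step 3: cheapest edge leaving the tree is 4 9 (1); add 4.
Step 4: cheapest edge leaving the tree is 1 9 (2); add 1.
Step 5: cheapest edge leaving the tree is 1 5 (1); add 5.
Step 6: cheapest edge leaving the tree is 5 6 (2); add 6.
Step 7: cheapest edge leaving the tree is 3 5 (8); add 3.
Step 8: cheapest edge leaving the tree is 3 8 (4); add 8.
Vertex order: 2, 7, 9, 4, 1, 5, 6, 3, 8. The 9th vertex is 8.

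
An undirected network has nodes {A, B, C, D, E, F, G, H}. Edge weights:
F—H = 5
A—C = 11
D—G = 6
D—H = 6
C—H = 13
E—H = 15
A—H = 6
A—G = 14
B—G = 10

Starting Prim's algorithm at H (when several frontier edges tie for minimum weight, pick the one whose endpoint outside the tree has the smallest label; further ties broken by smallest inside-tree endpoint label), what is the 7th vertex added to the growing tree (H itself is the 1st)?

Prim, starting at H.
Step 1: frontier [F—H 5, A—H 6, D—H 6, C—H 13, E—H 15] → take F—H (5); add F.
Step 2: frontier [A—H 6, D—H 6, C—H 13, E—H 15] → take A—H (6); add A.
Step 3: frontier [A—C 11, A—G 14, D—H 6, C—H 13, E—H 15] → take D—H (6); add D.
Step 4: frontier [A—C 11, A—G 14, D—G 6, C—H 13, E—H 15] → take D—G (6); add G.
Step 5: frontier [A—C 11, B—G 10, C—H 13, E—H 15] → take B—G (10); add B.
Step 6: frontier [A—C 11, C—H 13, E—H 15] → take A—C (11); add C.
Step 7: frontier [E—H 15] → take E—H (15); add E.
Vertex order: H, F, A, D, G, B, C, E. The 7th vertex is C.

C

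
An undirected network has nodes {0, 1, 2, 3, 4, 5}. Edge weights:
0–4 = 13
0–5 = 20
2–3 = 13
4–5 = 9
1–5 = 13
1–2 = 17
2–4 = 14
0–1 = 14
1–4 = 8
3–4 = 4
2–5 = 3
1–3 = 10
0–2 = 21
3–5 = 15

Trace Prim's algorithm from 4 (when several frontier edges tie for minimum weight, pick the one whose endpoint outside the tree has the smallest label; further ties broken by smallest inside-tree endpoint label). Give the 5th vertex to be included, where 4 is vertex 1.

2

Prim's algorithm from 4:
Step 1: frontier [3–4 4, 1–4 8, 4–5 9, 0–4 13, 2–4 14] → take 3–4 (4); add 3.
Step 2: frontier [1–3 10, 2–3 13, 3–5 15, 1–4 8, 4–5 9, 0–4 13, 2–4 14] → take 1–4 (8); add 1.
Step 3: frontier [1–5 13, 0–1 14, 1–2 17, 2–3 13, 3–5 15, 4–5 9, 0–4 13, 2–4 14] → take 4–5 (9); add 5.
Step 4: frontier [0–1 14, 1–2 17, 2–3 13, 0–4 13, 2–4 14, 2–5 3, 0–5 20] → take 2–5 (3); add 2.
Step 5: frontier [0–1 14, 0–2 21, 0–4 13, 0–5 20] → take 0–4 (13); add 0.
Vertex order: 4, 3, 1, 5, 2, 0. The 5th vertex is 2.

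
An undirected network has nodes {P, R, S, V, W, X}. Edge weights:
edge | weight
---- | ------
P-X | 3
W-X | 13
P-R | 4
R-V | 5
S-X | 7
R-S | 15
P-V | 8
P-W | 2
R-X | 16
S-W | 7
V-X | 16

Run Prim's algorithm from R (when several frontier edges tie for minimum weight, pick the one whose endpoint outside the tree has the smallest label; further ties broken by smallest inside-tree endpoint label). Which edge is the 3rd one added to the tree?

P-X

Grow the tree from R using Prim:
Step 1: frontier [P-R 4, R-V 5, R-S 15, R-X 16] → take P-R (4); add P.
Step 2: frontier [P-W 2, P-X 3, P-V 8, R-V 5, R-S 15, R-X 16] → take P-W (2); add W.
Step 3: frontier [P-X 3, P-V 8, R-V 5, R-S 15, R-X 16, S-W 7, W-X 13] → take P-X (3); add X.
Step 4: frontier [P-V 8, R-V 5, R-S 15, S-W 7, S-X 7, V-X 16] → take R-V (5); add V.
Step 5: frontier [R-S 15, S-W 7, S-X 7] → take S-W (7); add S.
The 3rd edge added is P-X.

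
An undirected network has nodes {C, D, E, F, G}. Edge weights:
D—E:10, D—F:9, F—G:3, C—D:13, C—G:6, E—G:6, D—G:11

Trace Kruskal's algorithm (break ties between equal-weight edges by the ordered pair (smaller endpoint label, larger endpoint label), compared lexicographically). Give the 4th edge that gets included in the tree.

Kruskal's algorithm — process edges by increasing weight (ties by edge label):
F—G (3): add. Components now {C} {D} {E} {F,G}
C—G (6): add. Components now {C,F,G} {D} {E}
E—G (6): add. Components now {C,E,F,G} {D}
D—F (9): add. Components now {C,D,E,F,G}
The 4th edge added is D—F.

D-F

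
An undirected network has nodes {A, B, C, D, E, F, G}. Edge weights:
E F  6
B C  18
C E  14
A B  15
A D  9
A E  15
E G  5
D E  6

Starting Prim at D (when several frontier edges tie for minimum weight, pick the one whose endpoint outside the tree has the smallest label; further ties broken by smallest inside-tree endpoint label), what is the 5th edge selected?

C-E

Grow the tree from D using Prim:
Step 1: cheapest edge leaving the tree is D E (6); add E.
Step 2: cheapest edge leaving the tree is E G (5); add G.
Step 3: cheapest edge leaving the tree is E F (6); add F.
Step 4: cheapest edge leaving the tree is A D (9); add A.
Step 5: cheapest edge leaving the tree is C E (14); add C.
Step 6: cheapest edge leaving the tree is A B (15); add B.
The 5th edge added is C E.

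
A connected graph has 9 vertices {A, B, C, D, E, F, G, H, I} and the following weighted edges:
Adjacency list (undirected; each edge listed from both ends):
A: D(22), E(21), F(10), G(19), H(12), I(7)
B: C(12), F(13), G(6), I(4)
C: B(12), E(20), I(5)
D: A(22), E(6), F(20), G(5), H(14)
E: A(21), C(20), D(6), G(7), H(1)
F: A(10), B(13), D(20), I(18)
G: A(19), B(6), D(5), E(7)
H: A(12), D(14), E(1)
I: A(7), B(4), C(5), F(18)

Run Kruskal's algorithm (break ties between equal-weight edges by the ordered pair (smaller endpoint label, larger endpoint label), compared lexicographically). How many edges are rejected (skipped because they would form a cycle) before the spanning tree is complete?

1

Sort edges by weight, then run Kruskal:
E–H (1): add — endpoints in different components.
B–I (4): add — endpoints in different components.
C–I (5): add — endpoints in different components.
D–G (5): add — endpoints in different components.
B–G (6): add — endpoints in different components.
D–E (6): add — endpoints in different components.
A–I (7): add — endpoints in different components.
E–G (7): skip — E and G already connected.
A–F (10): add — endpoints in different components.
Edges rejected before the tree was complete: 1.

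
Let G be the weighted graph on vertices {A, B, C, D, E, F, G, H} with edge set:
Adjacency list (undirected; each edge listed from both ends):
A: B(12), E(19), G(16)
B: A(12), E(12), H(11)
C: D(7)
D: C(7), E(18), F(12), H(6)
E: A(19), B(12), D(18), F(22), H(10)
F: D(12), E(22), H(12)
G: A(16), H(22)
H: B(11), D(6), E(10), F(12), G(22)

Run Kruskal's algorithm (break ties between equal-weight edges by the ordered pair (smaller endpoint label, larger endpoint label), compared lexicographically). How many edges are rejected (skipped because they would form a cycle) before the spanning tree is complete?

2

Kruskal's algorithm — process edges by increasing weight (ties by edge label):
D—H (6): add — endpoints in different components.
C—D (7): add — endpoints in different components.
E—H (10): add — endpoints in different components.
B—H (11): add — endpoints in different components.
A—B (12): add — endpoints in different components.
B—E (12): skip — B and E already connected.
D—F (12): add — endpoints in different components.
F—H (12): skip — F and H already connected.
A—G (16): add — endpoints in different components.
Edges rejected before the tree was complete: 2.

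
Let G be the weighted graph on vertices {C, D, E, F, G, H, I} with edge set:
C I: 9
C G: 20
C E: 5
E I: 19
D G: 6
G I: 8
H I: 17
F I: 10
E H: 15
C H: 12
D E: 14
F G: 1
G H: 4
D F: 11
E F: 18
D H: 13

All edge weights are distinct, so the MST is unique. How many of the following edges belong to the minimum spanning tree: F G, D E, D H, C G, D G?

2

Kruskal's algorithm — process edges by increasing weight (ties by edge label):
F G (1): add. Components now {C} {D} {E} {F,G} {H} {I}
G H (4): add. Components now {C} {D} {E} {F,G,H} {I}
C E (5): add. Components now {C,E} {D} {F,G,H} {I}
D G (6): add. Components now {C,E} {D,F,G,H} {I}
G I (8): add. Components now {C,E} {D,F,G,H,I}
C I (9): add. Components now {C,D,E,F,G,H,I}
MST edge set: {F G, G H, C E, D G, G I, C I}.
Of the listed edges, {F G, D G} are in the MST → 2.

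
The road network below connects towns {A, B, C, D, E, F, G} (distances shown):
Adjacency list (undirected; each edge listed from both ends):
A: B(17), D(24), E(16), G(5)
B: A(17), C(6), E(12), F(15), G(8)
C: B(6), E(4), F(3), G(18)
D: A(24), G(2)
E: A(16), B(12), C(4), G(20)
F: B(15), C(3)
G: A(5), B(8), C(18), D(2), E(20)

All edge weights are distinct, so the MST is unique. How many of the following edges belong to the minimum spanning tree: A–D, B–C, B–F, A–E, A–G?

Sort edges by weight, then run Kruskal:
D–G (2): add. Components now {A} {B} {C} {D,G} {E} {F}
C–F (3): add. Components now {A} {B} {C,F} {D,G} {E}
C–E (4): add. Components now {A} {B} {C,E,F} {D,G}
A–G (5): add. Components now {A,D,G} {B} {C,E,F}
B–C (6): add. Components now {A,D,G} {B,C,E,F}
B–G (8): add. Components now {A,B,C,D,E,F,G}
MST edge set: {D–G, C–F, C–E, A–G, B–C, B–G}.
Of the listed edges, {B–C, A–G} are in the MST → 2.

2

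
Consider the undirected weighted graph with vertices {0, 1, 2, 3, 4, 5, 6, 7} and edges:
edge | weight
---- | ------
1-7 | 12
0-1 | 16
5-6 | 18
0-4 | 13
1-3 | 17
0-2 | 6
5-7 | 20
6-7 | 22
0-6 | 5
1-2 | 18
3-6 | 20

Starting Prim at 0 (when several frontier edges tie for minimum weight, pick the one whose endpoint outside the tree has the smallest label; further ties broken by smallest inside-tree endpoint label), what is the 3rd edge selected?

0-4

Prim, starting at 0.
Step 1: cheapest edge leaving the tree is 0-6 (5); add 6.
Step 2: cheapest edge leaving the tree is 0-2 (6); add 2.
Step 3: cheapest edge leaving the tree is 0-4 (13); add 4.
Step 4: cheapest edge leaving the tree is 0-1 (16); add 1.
Step 5: cheapest edge leaving the tree is 1-7 (12); add 7.
Step 6: cheapest edge leaving the tree is 1-3 (17); add 3.
Step 7: cheapest edge leaving the tree is 5-6 (18); add 5.
The 3rd edge added is 0-4.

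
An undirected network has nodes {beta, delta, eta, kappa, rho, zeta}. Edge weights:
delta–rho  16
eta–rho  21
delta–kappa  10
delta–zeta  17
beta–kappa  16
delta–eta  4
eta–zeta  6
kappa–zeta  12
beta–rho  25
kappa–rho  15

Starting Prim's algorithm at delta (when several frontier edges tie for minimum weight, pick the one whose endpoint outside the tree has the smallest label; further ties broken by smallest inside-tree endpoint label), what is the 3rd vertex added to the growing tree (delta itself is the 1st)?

zeta

Grow the tree from delta using Prim:
Step 1: frontier [delta–eta 4, delta–kappa 10, delta–rho 16, delta–zeta 17] → take delta–eta (4); add eta.
Step 2: frontier [delta–kappa 10, delta–rho 16, delta–zeta 17, eta–zeta 6, eta–rho 21] → take eta–zeta (6); add zeta.
Step 3: frontier [delta–kappa 10, delta–rho 16, eta–rho 21, kappa–zeta 12] → take delta–kappa (10); add kappa.
Step 4: frontier [delta–rho 16, eta–rho 21, kappa–rho 15, beta–kappa 16] → take kappa–rho (15); add rho.
Step 5: frontier [beta–kappa 16, beta–rho 25] → take beta–kappa (16); add beta.
Vertex order: delta, eta, zeta, kappa, rho, beta. The 3rd vertex is zeta.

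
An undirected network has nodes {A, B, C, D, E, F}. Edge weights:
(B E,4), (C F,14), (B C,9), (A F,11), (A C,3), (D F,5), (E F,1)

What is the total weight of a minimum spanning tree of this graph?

22

Prim's algorithm from E:
Step 1: cheapest edge leaving the tree is E F (1); add F.
Step 2: cheapest edge leaving the tree is B E (4); add B.
Step 3: cheapest edge leaving the tree is D F (5); add D.
Step 4: cheapest edge leaving the tree is B C (9); add C.
Step 5: cheapest edge leaving the tree is A C (3); add A.
MST edges: E F, B E, D F, B C, A C; total weight 1+4+5+9+3 = 22.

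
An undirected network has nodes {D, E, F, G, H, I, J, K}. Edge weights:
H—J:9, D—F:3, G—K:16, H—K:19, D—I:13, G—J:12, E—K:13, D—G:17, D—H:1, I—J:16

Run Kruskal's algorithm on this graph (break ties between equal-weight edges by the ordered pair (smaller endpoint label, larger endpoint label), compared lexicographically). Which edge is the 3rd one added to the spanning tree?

Kruskal's algorithm — process edges by increasing weight (ties by edge label):
D—H (1): add — endpoints in different components.
D—F (3): add — endpoints in different components.
H—J (9): add — endpoints in different components.
G—J (12): add — endpoints in different components.
D—I (13): add — endpoints in different components.
E—K (13): add — endpoints in different components.
G—K (16): add — endpoints in different components.
The 3rd edge added is H—J.

H-J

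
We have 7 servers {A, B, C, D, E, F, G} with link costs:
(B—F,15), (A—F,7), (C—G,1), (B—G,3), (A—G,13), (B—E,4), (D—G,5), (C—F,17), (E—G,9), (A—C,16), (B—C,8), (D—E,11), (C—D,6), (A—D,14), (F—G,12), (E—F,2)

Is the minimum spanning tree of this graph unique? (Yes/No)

Kruskal's algorithm — process edges by increasing weight (ties by edge label):
C—G (1): add — endpoints in different components.
E—F (2): add — endpoints in different components.
B—G (3): add — endpoints in different components.
B—E (4): add — endpoints in different components.
D—G (5): add — endpoints in different components.
C—D (6): skip — C and D already connected.
A—F (7): add — endpoints in different components.
Every non-tree edge has weight strictly greater than the heaviest edge on the tree path between its endpoints, so the MST is unique.

Yes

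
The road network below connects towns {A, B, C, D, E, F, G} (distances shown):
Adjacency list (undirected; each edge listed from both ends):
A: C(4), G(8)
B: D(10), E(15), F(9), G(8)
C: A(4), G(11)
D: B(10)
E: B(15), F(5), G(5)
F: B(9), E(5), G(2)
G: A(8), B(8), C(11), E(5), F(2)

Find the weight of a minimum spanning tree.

37

Prim, starting at F.
Step 1: frontier [F G 2, E F 5, B F 9] → take F G (2); add G.
Step 2: frontier [E F 5, B F 9, E G 5, A G 8, B G 8, C G 11] → take E F (5); add E.
Step 3: frontier [B E 15, B F 9, A G 8, B G 8, C G 11] → take A G (8); add A.
Step 4: frontier [A C 4, B E 15, B F 9, B G 8, C G 11] → take A C (4); add C.
Step 5: frontier [B E 15, B F 9, B G 8] → take B G (8); add B.
Step 6: frontier [B D 10] → take B D (10); add D.
MST edges: F G, E F, A G, A C, B G, B D; total weight 2+5+8+4+8+10 = 37.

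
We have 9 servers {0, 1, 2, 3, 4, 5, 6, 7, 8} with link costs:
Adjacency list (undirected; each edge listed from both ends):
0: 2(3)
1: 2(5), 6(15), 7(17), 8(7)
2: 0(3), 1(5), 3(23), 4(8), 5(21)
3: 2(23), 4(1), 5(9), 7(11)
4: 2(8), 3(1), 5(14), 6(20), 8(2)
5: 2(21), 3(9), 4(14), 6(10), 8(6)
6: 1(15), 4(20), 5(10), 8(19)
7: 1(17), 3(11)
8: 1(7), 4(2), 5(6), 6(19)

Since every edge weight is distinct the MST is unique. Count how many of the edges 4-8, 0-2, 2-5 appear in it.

Sort edges by weight, then run Kruskal:
3-4 (1): add — endpoints in different components.
4-8 (2): add — endpoints in different components.
0-2 (3): add — endpoints in different components.
1-2 (5): add — endpoints in different components.
5-8 (6): add — endpoints in different components.
1-8 (7): add — endpoints in different components.
2-4 (8): skip — 2 and 4 already connected.
3-5 (9): skip — 3 and 5 already connected.
5-6 (10): add — endpoints in different components.
3-7 (11): add — endpoints in different components.
MST edge set: {3-4, 4-8, 0-2, 1-2, 5-8, 1-8, 5-6, 3-7}.
Of the listed edges, {4-8, 0-2} are in the MST → 2.

2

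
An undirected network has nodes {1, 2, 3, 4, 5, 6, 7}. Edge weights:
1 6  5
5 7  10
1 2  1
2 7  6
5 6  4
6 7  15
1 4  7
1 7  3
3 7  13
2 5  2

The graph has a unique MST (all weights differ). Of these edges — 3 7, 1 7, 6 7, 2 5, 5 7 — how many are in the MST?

Sort edges by weight, then run Kruskal:
1 2 (1): add. Components now {1,2} {3} {4} {5} {6} {7}
2 5 (2): add. Components now {1,2,5} {3} {4} {6} {7}
1 7 (3): add. Components now {1,2,5,7} {3} {4} {6}
5 6 (4): add. Components now {1,2,5,6,7} {3} {4}
1 6 (5): skip — 1 and 6 already connected.
2 7 (6): skip — 2 and 7 already connected.
1 4 (7): add. Components now {1,2,4,5,6,7} {3}
5 7 (10): skip — 5 and 7 already connected.
3 7 (13): add. Components now {1,2,3,4,5,6,7}
MST edge set: {1 2, 2 5, 1 7, 5 6, 1 4, 3 7}.
Of the listed edges, {3 7, 1 7, 2 5} are in the MST → 3.

3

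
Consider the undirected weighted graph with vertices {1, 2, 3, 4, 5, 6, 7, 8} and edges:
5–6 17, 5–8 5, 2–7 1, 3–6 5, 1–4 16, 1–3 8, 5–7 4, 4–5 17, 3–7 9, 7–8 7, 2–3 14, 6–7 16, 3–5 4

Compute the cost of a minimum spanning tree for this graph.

43

Grow the tree from 1 using Prim:
Step 1: frontier [1–3 8, 1–4 16] → take 1–3 (8); add 3.
Step 2: frontier [1–4 16, 3–5 4, 3–6 5, 3–7 9, 2–3 14] → take 3–5 (4); add 5.
Step 3: frontier [1–4 16, 3–6 5, 3–7 9, 2–3 14, 5–7 4, 5–8 5, 4–5 17, 5–6 17] → take 5–7 (4); add 7.
Step 4: frontier [1–4 16, 3–6 5, 2–3 14, 5–8 5, 4–5 17, 5–6 17, 2–7 1, 7–8 7, 6–7 16] → take 2–7 (1); add 2.
Step 5: frontier [1–4 16, 3–6 5, 5–8 5, 4–5 17, 5–6 17, 7–8 7, 6–7 16] → take 3–6 (5); add 6.
Step 6: frontier [1–4 16, 5–8 5, 4–5 17, 7–8 7] → take 5–8 (5); add 8.
Step 7: frontier [1–4 16, 4–5 17] → take 1–4 (16); add 4.
MST edges: 1–3, 3–5, 5–7, 2–7, 3–6, 5–8, 1–4; total weight 8+4+4+1+5+5+16 = 43.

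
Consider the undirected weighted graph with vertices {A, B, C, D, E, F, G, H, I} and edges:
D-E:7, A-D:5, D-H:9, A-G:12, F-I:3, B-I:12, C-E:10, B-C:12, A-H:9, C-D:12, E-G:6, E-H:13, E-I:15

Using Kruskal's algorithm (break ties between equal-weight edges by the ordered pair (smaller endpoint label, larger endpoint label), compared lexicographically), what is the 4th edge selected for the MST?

D-E

Kruskal: consider edges lightest-first.
F-I (3): add — endpoints in different components.
A-D (5): add — endpoints in different components.
E-G (6): add — endpoints in different components.
D-E (7): add — endpoints in different components.
A-H (9): add — endpoints in different components.
D-H (9): skip — D and H already connected.
C-E (10): add — endpoints in different components.
A-G (12): skip — A and G already connected.
B-C (12): add — endpoints in different components.
B-I (12): add — endpoints in different components.
The 4th edge added is D-E.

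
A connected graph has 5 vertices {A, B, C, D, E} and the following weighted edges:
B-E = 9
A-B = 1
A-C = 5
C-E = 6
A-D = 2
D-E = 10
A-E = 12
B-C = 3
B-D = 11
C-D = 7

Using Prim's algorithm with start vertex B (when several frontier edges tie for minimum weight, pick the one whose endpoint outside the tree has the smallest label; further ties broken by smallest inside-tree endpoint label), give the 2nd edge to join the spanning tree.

A-D

Grow the tree from B using Prim:
Step 1: cheapest edge leaving the tree is A-B (1); add A.
Step 2: cheapest edge leaving the tree is A-D (2); add D.
Step 3: cheapest edge leaving the tree is B-C (3); add C.
Step 4: cheapest edge leaving the tree is C-E (6); add E.
The 2nd edge added is A-D.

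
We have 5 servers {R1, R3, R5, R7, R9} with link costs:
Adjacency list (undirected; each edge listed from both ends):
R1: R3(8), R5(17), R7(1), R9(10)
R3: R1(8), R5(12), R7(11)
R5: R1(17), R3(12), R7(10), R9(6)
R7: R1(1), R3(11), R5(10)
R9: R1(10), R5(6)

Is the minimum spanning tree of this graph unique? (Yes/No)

No

Kruskal's algorithm — process edges by increasing weight (ties by edge label):
R1-R7 (1): add — endpoints in different components.
R5-R9 (6): add — endpoints in different components.
R1-R3 (8): add — endpoints in different components.
R1-R9 (10): add — endpoints in different components.
Non-tree edge R5-R7 has weight 10, equal to the heaviest edge on its tree cycle — swapping gives another MST of the same weight. Not unique.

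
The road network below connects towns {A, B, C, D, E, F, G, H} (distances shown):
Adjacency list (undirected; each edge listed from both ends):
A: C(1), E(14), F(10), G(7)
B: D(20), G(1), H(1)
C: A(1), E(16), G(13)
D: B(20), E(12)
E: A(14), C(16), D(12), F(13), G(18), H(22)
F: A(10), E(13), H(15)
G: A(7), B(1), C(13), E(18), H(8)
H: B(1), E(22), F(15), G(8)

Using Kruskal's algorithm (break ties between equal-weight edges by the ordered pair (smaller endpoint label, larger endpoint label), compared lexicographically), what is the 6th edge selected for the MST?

D-E

Kruskal: consider edges lightest-first.
A–C (1): add — endpoints in different components.
B–G (1): add — endpoints in different components.
B–H (1): add — endpoints in different components.
A–G (7): add — endpoints in different components.
G–H (8): skip — G and H already connected.
A–F (10): add — endpoints in different components.
D–E (12): add — endpoints in different components.
C–G (13): skip — C and G already connected.
E–F (13): add — endpoints in different components.
The 6th edge added is D–E.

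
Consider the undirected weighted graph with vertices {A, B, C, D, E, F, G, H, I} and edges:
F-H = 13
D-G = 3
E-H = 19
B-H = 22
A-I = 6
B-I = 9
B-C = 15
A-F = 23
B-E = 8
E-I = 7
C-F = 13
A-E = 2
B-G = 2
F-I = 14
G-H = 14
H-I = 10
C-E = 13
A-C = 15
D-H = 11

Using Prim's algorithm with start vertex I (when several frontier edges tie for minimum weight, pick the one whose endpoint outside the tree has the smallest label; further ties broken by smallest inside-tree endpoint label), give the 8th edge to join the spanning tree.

C-F

Prim's algorithm from I:
Step 1: cheapest edge leaving the tree is A-I (6); add A.
Step 2: cheapest edge leaving the tree is A-E (2); add E.
Step 3: cheapest edge leaving the tree is B-E (8); add B.
Step 4: cheapest edge leaving the tree is B-G (2); add G.
Step 5: cheapest edge leaving the tree is D-G (3); add D.
Step 6: cheapest edge leaving the tree is H-I (10); add H.
Step 7: cheapest edge leaving the tree is C-E (13); add C.
Step 8: cheapest edge leaving the tree is C-F (13); add F.
The 8th edge added is C-F.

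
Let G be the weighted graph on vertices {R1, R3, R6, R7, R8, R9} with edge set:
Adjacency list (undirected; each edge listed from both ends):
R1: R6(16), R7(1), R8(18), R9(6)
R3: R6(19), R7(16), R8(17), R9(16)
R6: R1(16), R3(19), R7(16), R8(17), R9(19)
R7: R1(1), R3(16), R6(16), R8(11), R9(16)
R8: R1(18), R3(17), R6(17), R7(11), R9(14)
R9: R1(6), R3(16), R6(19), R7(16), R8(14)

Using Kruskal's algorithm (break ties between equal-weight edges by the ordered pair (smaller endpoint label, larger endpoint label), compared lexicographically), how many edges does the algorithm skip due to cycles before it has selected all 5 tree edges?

1

Kruskal: consider edges lightest-first.
R1 R7 (1): add — endpoints in different components.
R1 R9 (6): add — endpoints in different components.
R7 R8 (11): add — endpoints in different components.
R8 R9 (14): skip — R8 and R9 already connected.
R1 R6 (16): add — endpoints in different components.
R3 R7 (16): add — endpoints in different components.
Edges rejected before the tree was complete: 1.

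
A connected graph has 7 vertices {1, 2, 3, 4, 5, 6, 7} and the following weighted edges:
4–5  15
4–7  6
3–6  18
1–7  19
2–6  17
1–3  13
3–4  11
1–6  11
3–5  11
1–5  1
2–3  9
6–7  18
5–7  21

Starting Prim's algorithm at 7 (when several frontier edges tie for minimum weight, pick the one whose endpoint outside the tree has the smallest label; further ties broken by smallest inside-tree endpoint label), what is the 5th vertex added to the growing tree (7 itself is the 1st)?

5

Prim, starting at 7.
Step 1: cheapest edge leaving the tree is 4–7 (6); add 4.
Step 2: cheapest edge leaving the tree is 3–4 (11); add 3.
Step 3: cheapest edge leaving the tree is 2–3 (9); add 2.
Step 4: cheapest edge leaving the tree is 3–5 (11); add 5.
Step 5: cheapest edge leaving the tree is 1–5 (1); add 1.
Step 6: cheapest edge leaving the tree is 1–6 (11); add 6.
Vertex order: 7, 4, 3, 2, 5, 1, 6. The 5th vertex is 5.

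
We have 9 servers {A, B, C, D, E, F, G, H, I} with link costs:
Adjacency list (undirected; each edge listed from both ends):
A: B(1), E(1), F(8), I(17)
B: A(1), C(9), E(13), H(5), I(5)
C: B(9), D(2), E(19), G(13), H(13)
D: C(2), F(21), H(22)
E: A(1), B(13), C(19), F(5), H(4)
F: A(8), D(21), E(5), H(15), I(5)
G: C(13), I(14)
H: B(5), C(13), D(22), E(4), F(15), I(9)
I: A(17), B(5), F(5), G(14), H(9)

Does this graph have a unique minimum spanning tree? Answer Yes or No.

Kruskal: consider edges lightest-first.
A–B (1): add — endpoints in different components.
A–E (1): add — endpoints in different components.
C–D (2): add — endpoints in different components.
E–H (4): add — endpoints in different components.
B–H (5): skip — B and H already connected.
B–I (5): add — endpoints in different components.
E–F (5): add — endpoints in different components.
F–I (5): skip — F and I already connected.
A–F (8): skip — A and F already connected.
B–C (9): add — endpoints in different components.
H–I (9): skip — H and I already connected.
B–E (13): skip — B and E already connected.
C–G (13): add — endpoints in different components.
Non-tree edge F–I has weight 5, equal to the heaviest edge on its tree cycle — swapping gives another MST of the same weight. Not unique.

No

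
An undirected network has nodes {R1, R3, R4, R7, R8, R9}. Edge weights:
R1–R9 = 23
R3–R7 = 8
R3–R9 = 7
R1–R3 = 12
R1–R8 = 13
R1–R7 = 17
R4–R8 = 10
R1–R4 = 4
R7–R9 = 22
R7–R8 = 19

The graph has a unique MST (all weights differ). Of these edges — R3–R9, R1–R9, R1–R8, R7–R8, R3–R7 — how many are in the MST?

Kruskal's algorithm — process edges by increasing weight (ties by edge label):
R1–R4 (4): add. Components now {R9} {R7} {R3} {R1,R4} {R8}
R3–R9 (7): add. Components now {R3,R9} {R7} {R1,R4} {R8}
R3–R7 (8): add. Components now {R3,R7,R9} {R1,R4} {R8}
R4–R8 (10): add. Components now {R3,R7,R9} {R1,R4,R8}
R1–R3 (12): add. Components now {R1,R3,R4,R7,R8,R9}
MST edge set: {R1–R4, R3–R9, R3–R7, R4–R8, R1–R3}.
Of the listed edges, {R3–R9, R3–R7} are in the MST → 2.

2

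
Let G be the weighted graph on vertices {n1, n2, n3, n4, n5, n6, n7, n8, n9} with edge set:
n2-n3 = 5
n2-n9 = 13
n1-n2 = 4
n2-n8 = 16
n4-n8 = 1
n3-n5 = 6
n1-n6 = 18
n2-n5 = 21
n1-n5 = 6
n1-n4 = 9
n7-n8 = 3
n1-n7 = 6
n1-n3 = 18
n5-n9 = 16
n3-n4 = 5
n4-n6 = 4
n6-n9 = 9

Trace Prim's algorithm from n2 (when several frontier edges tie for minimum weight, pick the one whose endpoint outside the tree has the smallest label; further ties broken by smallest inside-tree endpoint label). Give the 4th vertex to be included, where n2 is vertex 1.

n4

Grow the tree from n2 using Prim:
Step 1: cheapest edge leaving the tree is n1-n2 (4); add n1.
Step 2: cheapest edge leaving the tree is n2-n3 (5); add n3.
Step 3: cheapest edge leaving the tree is n3-n4 (5); add n4.
Step 4: cheapest edge leaving the tree is n4-n8 (1); add n8.
Step 5: cheapest edge leaving the tree is n7-n8 (3); add n7.
Step 6: cheapest edge leaving the tree is n4-n6 (4); add n6.
Step 7: cheapest edge leaving the tree is n1-n5 (6); add n5.
Step 8: cheapest edge leaving the tree is n6-n9 (9); add n9.
Vertex order: n2, n1, n3, n4, n8, n7, n6, n5, n9. The 4th vertex is n4.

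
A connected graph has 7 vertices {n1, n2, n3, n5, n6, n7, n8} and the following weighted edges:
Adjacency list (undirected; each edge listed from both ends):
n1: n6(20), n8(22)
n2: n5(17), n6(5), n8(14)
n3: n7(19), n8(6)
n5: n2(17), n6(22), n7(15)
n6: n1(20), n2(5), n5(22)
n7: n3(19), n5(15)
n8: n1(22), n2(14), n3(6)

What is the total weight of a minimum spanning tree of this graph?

77

Kruskal: consider edges lightest-first.
n2 n6 (5): add — endpoints in different components.
n3 n8 (6): add — endpoints in different components.
n2 n8 (14): add — endpoints in different components.
n5 n7 (15): add — endpoints in different components.
n2 n5 (17): add — endpoints in different components.
n3 n7 (19): skip — n3 and n7 already connected.
n1 n6 (20): add — endpoints in different components.
MST edges: n2 n6, n3 n8, n2 n8, n5 n7, n2 n5, n1 n6; total weight 5+6+14+15+17+20 = 77.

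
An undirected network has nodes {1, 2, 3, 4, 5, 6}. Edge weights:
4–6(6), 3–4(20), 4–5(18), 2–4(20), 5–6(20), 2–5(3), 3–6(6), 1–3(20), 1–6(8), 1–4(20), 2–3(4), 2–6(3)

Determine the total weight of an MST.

24

Grow the tree from 2 using Prim:
Step 1: frontier [2–5 3, 2–6 3, 2–3 4, 2–4 20] → take 2–5 (3); add 5.
Step 2: frontier [2–6 3, 2–3 4, 2–4 20, 4–5 18, 5–6 20] → take 2–6 (3); add 6.
Step 3: frontier [2–3 4, 2–4 20, 4–5 18, 3–6 6, 4–6 6, 1–6 8] → take 2–3 (4); add 3.
Step 4: frontier [2–4 20, 1–3 20, 3–4 20, 4–5 18, 4–6 6, 1–6 8] → take 4–6 (6); add 4.
Step 5: frontier [1–3 20, 1–4 20, 1–6 8] → take 1–6 (8); add 1.
MST edges: 2–5, 2–6, 2–3, 4–6, 1–6; total weight 3+3+4+6+8 = 24.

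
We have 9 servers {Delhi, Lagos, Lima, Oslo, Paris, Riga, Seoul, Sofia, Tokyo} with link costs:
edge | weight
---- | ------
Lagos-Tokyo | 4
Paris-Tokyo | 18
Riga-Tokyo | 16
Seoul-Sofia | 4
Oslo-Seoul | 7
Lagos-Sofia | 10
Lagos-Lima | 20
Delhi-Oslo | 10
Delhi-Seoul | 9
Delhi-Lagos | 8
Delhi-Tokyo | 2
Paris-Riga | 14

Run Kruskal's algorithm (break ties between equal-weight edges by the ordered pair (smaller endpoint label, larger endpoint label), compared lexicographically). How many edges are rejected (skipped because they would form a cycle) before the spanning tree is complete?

Kruskal's algorithm — process edges by increasing weight (ties by edge label):
Delhi-Tokyo (2): add — endpoints in different components.
Lagos-Tokyo (4): add — endpoints in different components.
Seoul-Sofia (4): add — endpoints in different components.
Oslo-Seoul (7): add — endpoints in different components.
Delhi-Lagos (8): skip — Lagos and Delhi already connected.
Delhi-Seoul (9): add — endpoints in different components.
Delhi-Oslo (10): skip — Oslo and Delhi already connected.
Lagos-Sofia (10): skip — Lagos and Sofia already connected.
Paris-Riga (14): add — endpoints in different components.
Riga-Tokyo (16): add — endpoints in different components.
Paris-Tokyo (18): skip — Tokyo and Paris already connected.
Lagos-Lima (20): add — endpoints in different components.
Edges rejected before the tree was complete: 4.

4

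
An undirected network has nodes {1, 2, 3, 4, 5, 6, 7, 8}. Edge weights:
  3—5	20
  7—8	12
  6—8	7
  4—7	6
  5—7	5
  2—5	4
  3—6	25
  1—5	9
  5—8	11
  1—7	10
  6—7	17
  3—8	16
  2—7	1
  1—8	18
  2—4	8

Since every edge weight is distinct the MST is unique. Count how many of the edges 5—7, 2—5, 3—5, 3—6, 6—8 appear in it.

2

Sort edges by weight, then run Kruskal:
2—7 (1): add — endpoints in different components.
2—5 (4): add — endpoints in different components.
5—7 (5): skip — 5 and 7 already connected.
4—7 (6): add — endpoints in different components.
6—8 (7): add — endpoints in different components.
2—4 (8): skip — 2 and 4 already connected.
1—5 (9): add — endpoints in different components.
1—7 (10): skip — 1 and 7 already connected.
5—8 (11): add — endpoints in different components.
7—8 (12): skip — 7 and 8 already connected.
3—8 (16): add — endpoints in different components.
MST edge set: {2—7, 2—5, 4—7, 6—8, 1—5, 5—8, 3—8}.
Of the listed edges, {2—5, 6—8} are in the MST → 2.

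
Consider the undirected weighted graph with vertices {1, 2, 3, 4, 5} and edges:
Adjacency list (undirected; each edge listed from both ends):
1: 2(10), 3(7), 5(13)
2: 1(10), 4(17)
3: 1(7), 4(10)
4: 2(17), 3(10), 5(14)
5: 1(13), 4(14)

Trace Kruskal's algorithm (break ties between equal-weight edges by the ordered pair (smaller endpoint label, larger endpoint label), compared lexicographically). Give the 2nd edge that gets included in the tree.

1-2

Sort edges by weight, then run Kruskal:
1-3 (7): add — endpoints in different components.
1-2 (10): add — endpoints in different components.
3-4 (10): add — endpoints in different components.
1-5 (13): add — endpoints in different components.
The 2nd edge added is 1-2.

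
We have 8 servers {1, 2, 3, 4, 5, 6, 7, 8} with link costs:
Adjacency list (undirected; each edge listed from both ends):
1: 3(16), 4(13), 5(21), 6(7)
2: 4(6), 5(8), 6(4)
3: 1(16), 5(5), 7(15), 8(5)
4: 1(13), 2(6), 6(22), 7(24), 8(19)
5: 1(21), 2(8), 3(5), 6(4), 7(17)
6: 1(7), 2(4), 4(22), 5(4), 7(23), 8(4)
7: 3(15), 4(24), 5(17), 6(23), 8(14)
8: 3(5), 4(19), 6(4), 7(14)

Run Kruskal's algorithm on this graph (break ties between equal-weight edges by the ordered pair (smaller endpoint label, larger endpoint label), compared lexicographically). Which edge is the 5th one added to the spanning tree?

Kruskal: consider edges lightest-first.
2 6 (4): add — endpoints in different components.
5 6 (4): add — endpoints in different components.
6 8 (4): add — endpoints in different components.
3 5 (5): add — endpoints in different components.
3 8 (5): skip — 3 and 8 already connected.
2 4 (6): add — endpoints in different components.
1 6 (7): add — endpoints in different components.
2 5 (8): skip — 2 and 5 already connected.
1 4 (13): skip — 1 and 4 already connected.
7 8 (14): add — endpoints in different components.
The 5th edge added is 2 4.

2-4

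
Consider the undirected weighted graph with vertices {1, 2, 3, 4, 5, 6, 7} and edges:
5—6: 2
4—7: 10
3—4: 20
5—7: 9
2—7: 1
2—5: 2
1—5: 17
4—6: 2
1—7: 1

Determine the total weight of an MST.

28

Kruskal's algorithm — process edges by increasing weight (ties by edge label):
1—7 (1): add. Components now {1,7} {2} {3} {4} {5} {6}
2—7 (1): add. Components now {1,2,7} {3} {4} {5} {6}
2—5 (2): add. Components now {1,2,5,7} {3} {4} {6}
4—6 (2): add. Components now {1,2,5,7} {3} {4,6}
5—6 (2): add. Components now {1,2,4,5,6,7} {3}
5—7 (9): skip — 5 and 7 already connected.
4—7 (10): skip — 4 and 7 already connected.
1—5 (17): skip — 1 and 5 already connected.
3—4 (20): add. Components now {1,2,3,4,5,6,7}
MST edges: 1—7, 2—7, 2—5, 4—6, 5—6, 3—4; total weight 1+1+2+2+2+20 = 28.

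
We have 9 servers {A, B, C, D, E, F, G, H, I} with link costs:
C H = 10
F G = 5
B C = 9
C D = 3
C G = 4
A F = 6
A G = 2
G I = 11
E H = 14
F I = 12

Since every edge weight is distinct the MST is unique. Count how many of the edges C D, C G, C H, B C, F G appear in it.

5

Kruskal: consider edges lightest-first.
A G (2): add — endpoints in different components.
C D (3): add — endpoints in different components.
C G (4): add — endpoints in different components.
F G (5): add — endpoints in different components.
A F (6): skip — A and F already connected.
B C (9): add — endpoints in different components.
C H (10): add — endpoints in different components.
G I (11): add — endpoints in different components.
F I (12): skip — F and I already connected.
E H (14): add — endpoints in different components.
MST edge set: {A G, C D, C G, F G, B C, C H, G I, E H}.
Of the listed edges, {C D, C G, C H, B C, F G} are in the MST → 5.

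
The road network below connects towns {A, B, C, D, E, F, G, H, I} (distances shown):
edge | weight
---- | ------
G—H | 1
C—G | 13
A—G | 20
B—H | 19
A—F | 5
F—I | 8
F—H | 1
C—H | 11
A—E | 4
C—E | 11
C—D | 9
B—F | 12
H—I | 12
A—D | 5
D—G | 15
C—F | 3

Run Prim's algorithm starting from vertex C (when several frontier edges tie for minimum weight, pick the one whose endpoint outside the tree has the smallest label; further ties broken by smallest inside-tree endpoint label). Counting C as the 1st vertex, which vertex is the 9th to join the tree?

B

Prim, starting at C.
Step 1: cheapest edge leaving the tree is C—F (3); add F.
Step 2: cheapest edge leaving the tree is F—H (1); add H.
Step 3: cheapest edge leaving the tree is G—H (1); add G.
Step 4: cheapest edge leaving the tree is A—F (5); add A.
Step 5: cheapest edge leaving the tree is A—E (4); add E.
Step 6: cheapest edge leaving the tree is A—D (5); add D.
Step 7: cheapest edge leaving the tree is F—I (8); add I.
Step 8: cheapest edge leaving the tree is B—F (12); add B.
Vertex order: C, F, H, G, A, E, D, I, B. The 9th vertex is B.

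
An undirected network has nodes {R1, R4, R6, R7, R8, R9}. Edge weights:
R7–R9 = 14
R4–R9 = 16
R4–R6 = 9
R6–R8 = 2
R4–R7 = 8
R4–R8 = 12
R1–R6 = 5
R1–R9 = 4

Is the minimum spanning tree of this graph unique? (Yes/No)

Yes

Kruskal: consider edges lightest-first.
R6–R8 (2): add — endpoints in different components.
R1–R9 (4): add — endpoints in different components.
R1–R6 (5): add — endpoints in different components.
R4–R7 (8): add — endpoints in different components.
R4–R6 (9): add — endpoints in different components.
Every non-tree edge has weight strictly greater than the heaviest edge on the tree path between its endpoints, so the MST is unique.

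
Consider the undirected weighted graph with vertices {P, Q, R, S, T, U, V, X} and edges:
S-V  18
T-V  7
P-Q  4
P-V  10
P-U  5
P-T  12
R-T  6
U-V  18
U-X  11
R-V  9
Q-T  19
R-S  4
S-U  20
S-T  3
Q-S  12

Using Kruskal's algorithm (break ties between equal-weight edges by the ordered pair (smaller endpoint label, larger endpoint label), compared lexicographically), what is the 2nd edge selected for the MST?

Kruskal's algorithm — process edges by increasing weight (ties by edge label):
S-T (3): add — endpoints in different components.
P-Q (4): add — endpoints in different components.
R-S (4): add — endpoints in different components.
P-U (5): add — endpoints in different components.
R-T (6): skip — T and R already connected.
T-V (7): add — endpoints in different components.
R-V (9): skip — V and R already connected.
P-V (10): add — endpoints in different components.
U-X (11): add — endpoints in different components.
The 2nd edge added is P-Q.

P-Q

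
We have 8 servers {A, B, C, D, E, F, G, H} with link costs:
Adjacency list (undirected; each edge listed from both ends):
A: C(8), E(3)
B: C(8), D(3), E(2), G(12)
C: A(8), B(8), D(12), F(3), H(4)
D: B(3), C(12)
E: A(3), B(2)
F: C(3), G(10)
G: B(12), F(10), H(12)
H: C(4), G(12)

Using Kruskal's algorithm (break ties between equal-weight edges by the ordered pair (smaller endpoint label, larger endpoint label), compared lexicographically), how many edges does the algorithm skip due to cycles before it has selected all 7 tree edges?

Kruskal: consider edges lightest-first.
B–E (2): add — endpoints in different components.
A–E (3): add — endpoints in different components.
B–D (3): add — endpoints in different components.
C–F (3): add — endpoints in different components.
C–H (4): add — endpoints in different components.
A–C (8): add — endpoints in different components.
B–C (8): skip — B and C already connected.
F–G (10): add — endpoints in different components.
Edges rejected before the tree was complete: 1.

1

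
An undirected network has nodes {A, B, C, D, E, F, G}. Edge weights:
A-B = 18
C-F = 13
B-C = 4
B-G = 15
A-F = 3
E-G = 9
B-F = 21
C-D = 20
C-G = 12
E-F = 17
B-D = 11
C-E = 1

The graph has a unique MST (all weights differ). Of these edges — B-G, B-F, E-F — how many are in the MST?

Sort edges by weight, then run Kruskal:
C-E (1): add. Components now {A} {B} {C,E} {D} {F} {G}
A-F (3): add. Components now {A,F} {B} {C,E} {D} {G}
B-C (4): add. Components now {A,F} {B,C,E} {D} {G}
E-G (9): add. Components now {A,F} {B,C,E,G} {D}
B-D (11): add. Components now {A,F} {B,C,D,E,G}
C-G (12): skip — C and G already connected.
C-F (13): add. Components now {A,B,C,D,E,F,G}
MST edge set: {C-E, A-F, B-C, E-G, B-D, C-F}.
Of the listed edges, {} are in the MST → 0.

0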